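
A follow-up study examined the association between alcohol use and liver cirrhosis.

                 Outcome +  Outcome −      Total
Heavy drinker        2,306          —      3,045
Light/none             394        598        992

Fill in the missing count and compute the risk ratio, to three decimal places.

The missing cell is in the exposed row: 3045 − 2306 = 739.
So a = 2306, b = 739, c = 394, d = 598.
RR = [a/(a+b)] / [c/(c+d)] = (2306/3045) / (394/992) = 0.75731/0.39718 = 1.90672

1.907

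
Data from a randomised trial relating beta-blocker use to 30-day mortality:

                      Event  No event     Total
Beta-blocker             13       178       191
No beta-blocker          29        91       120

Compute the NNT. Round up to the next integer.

6

Risk in treated group = 13/191 = 0.06806; risk in control = 29/120 = 0.24167.
Absolute risk reduction = 0.24167 − 0.06806 = 0.17360
NNT = 1 / ARR = 1 / 0.17360 = 5.760 → round up → 6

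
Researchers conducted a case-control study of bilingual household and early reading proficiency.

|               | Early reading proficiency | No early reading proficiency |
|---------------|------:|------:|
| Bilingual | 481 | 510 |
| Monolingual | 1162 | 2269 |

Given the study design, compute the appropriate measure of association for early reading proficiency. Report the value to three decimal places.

Cells: a = 481, b = 510, c = 1162, d = 2269.
This is a case-control study: participants were sampled on outcome status, so risks in the source population cannot be estimated directly — relative risk is not valid here. The odds ratio is the appropriate measure.
OR = (a·d)/(b·c) = (481 × 2269) / (510 × 1162) = 1091389 / 592620 = 1.84163

1.842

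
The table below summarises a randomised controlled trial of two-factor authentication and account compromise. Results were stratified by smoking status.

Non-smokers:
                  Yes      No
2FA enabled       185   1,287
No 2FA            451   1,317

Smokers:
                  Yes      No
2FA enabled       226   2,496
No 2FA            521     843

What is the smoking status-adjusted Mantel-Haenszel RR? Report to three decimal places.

0.320

RR_MH = Σ(aᵢ·n₀ᵢ/nᵢ) / Σ(cᵢ·n₁ᵢ/nᵢ), with n₁ᵢ = aᵢ+bᵢ (exposed), n₀ᵢ = cᵢ+dᵢ (unexposed), nᵢ = n₁ᵢ+n₀ᵢ.
Stratum 1 (Non-smokers): n₁ = 1472, n₀ = 1768, n = 3240; a·n₀/n = 185·1768/3240 = 100.9506; c·n₁/n = 451·1472/3240 = 204.8988
Stratum 2 (Smokers): n₁ = 2722, n₀ = 1364, n = 4086; a·n₀/n = 226·1364/4086 = 75.4440; c·n₁/n = 521·2722/4086 = 347.0783
RR_MH = (100.9506 + 75.4440) / (204.8988 + 347.0783) = 176.3946 / 551.9771 = 0.31957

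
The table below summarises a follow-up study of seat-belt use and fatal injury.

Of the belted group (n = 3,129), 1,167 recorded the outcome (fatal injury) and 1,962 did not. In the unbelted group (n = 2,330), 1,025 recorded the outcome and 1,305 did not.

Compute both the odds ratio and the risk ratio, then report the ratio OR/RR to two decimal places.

From the description: a = 1167, b = 1962, c = 1025, d = 1305.
OR = (1167·1305)/(1962·1025) = 1522935/2011050 = 0.75728
Risk in exposed = 1167/3129 = 0.37296; risk in unexposed = 1025/2330 = 0.43991; RR = 0.84781
OR/RR = 0.75728 / 0.84781 = 0.89323
The outcome is not rare, so the OR lies further from 1 than the RR.

0.89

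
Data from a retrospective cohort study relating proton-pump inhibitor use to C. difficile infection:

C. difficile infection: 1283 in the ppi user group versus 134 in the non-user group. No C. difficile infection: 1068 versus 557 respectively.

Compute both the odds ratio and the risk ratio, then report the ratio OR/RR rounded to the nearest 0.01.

1.77

From the description: a = 1283, b = 1068, c = 134, d = 557.
OR = (1283·557)/(1068·134) = 714631/143112 = 4.99351
Risk in exposed = 1283/2351 = 0.54573; risk in unexposed = 134/691 = 0.19392; RR = 2.81415
OR/RR = 4.99351 / 2.81415 = 1.77443
The outcome is not rare, so the OR lies further from 1 than the RR.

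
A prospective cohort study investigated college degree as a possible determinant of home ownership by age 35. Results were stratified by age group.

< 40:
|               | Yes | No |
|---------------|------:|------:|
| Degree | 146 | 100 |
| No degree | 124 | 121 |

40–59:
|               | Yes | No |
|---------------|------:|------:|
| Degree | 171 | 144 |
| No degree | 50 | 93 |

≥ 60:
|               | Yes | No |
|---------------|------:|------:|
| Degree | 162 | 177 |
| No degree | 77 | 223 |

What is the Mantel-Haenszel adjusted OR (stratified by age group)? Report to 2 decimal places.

OR_MH = Σ(aᵢdᵢ/nᵢ) / Σ(bᵢcᵢ/nᵢ), where nᵢ is the stratum total.
Stratum 1 (< 40): n = 491; a·d/n = 146·121/491 = 35.9796; b·c/n = 100·124/491 = 25.2546
Stratum 2 (40–59): n = 458; a·d/n = 171·93/458 = 34.7227; b·c/n = 144·50/458 = 15.7205
Stratum 3 (≥ 60): n = 639; a·d/n = 162·223/639 = 56.5352; b·c/n = 177·77/639 = 21.3286
OR_MH = (35.9796 + 34.7227 + 56.5352) / (25.2546 + 15.7205 + 21.3286) = 127.2376 / 62.3037 = 2.04221

2.04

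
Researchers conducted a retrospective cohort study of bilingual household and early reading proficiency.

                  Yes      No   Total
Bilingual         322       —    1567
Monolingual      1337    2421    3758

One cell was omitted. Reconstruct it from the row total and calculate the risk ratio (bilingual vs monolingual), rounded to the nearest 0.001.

The missing cell is in the exposed row: 1567 − 322 = 1245.
So a = 322, b = 1245, c = 1337, d = 2421.
RR = [a/(a+b)] / [c/(c+d)] = (322/1567) / (1337/3758) = 0.20549/0.35577 = 0.57758

0.578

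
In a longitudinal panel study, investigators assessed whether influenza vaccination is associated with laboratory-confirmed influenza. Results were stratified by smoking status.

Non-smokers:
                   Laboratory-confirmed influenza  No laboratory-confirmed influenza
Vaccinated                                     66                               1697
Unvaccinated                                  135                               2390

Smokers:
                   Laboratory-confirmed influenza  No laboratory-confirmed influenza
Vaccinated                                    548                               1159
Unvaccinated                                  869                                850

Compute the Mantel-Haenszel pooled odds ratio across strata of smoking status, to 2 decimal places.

0.50

OR_MH = Σ(aᵢdᵢ/nᵢ) / Σ(bᵢcᵢ/nᵢ), where nᵢ is the stratum total.
Stratum 1 (Non-smokers): n = 4288; a·d/n = 66·2390/4288 = 36.7864; b·c/n = 1697·135/4288 = 53.4270
Stratum 2 (Smokers): n = 3426; a·d/n = 548·850/3426 = 135.9603; b·c/n = 1159·869/3426 = 293.9787
OR_MH = (36.7864 + 135.9603) / (53.4270 + 293.9787) = 172.7467 / 347.4057 = 0.49725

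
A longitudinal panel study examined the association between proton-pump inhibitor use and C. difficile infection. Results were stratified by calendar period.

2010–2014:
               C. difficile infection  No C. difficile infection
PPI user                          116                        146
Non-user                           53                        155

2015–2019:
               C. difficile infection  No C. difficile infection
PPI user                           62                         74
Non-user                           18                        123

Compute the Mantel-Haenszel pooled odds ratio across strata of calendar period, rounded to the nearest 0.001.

3.093

OR_MH = Σ(aᵢdᵢ/nᵢ) / Σ(bᵢcᵢ/nᵢ), where nᵢ is the stratum total.
Stratum 1 (2010–2014): n = 470; a·d/n = 116·155/470 = 38.2553; b·c/n = 146·53/470 = 16.4638
Stratum 2 (2015–2019): n = 277; a·d/n = 62·123/277 = 27.5307; b·c/n = 74·18/277 = 4.8087
OR_MH = (38.2553 + 27.5307) / (16.4638 + 4.8087) = 65.7860 / 21.2725 = 3.09254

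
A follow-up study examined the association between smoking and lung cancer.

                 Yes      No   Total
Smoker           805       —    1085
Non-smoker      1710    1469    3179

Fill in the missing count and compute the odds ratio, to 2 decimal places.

The missing cell is in the exposed row: 1085 − 805 = 280.
So a = 805, b = 280, c = 1710, d = 1469.
OR = (a·d)/(b·c) = (805 × 1469) / (280 × 1710) = 1182545 / 478800 = 2.46981

2.47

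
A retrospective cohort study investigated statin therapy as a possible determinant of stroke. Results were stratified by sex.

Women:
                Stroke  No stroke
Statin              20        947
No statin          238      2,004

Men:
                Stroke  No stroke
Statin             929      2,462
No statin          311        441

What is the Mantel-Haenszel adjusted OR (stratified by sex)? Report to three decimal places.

OR_MH = Σ(aᵢdᵢ/nᵢ) / Σ(bᵢcᵢ/nᵢ), where nᵢ is the stratum total.
Stratum 1 (Women): n = 3209; a·d/n = 20·2004/3209 = 12.4899; b·c/n = 947·238/3209 = 70.2356
Stratum 2 (Men): n = 4143; a·d/n = 929·441/4143 = 98.8870; b·c/n = 2462·311/4143 = 184.8134
OR_MH = (12.4899 + 98.8870) / (70.2356 + 184.8134) = 111.3769 / 255.0490 = 0.43669

0.437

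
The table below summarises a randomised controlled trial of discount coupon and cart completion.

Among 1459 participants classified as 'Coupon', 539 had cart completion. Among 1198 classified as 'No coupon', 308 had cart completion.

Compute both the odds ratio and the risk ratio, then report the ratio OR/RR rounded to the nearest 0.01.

1.18

From the description: a = 539, b = 920, c = 308, d = 890.
OR = (539·890)/(920·308) = 479710/283360 = 1.69293
Risk in exposed = 539/1459 = 0.36943; risk in unexposed = 308/1198 = 0.25710; RR = 1.43694
OR/RR = 1.69293 / 1.43694 = 1.17815
The outcome is not rare, so the OR lies further from 1 than the RR.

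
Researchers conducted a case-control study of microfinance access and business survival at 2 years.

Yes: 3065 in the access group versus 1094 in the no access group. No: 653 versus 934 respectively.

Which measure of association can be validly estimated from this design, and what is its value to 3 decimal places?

From the description: a = 3065, b = 653, c = 1094, d = 934.
This is a case-control study: participants were sampled on outcome status, so risks in the source population cannot be estimated directly — relative risk is not valid here. The odds ratio is the appropriate measure.
OR = (a·d)/(b·c) = (3065 × 934) / (653 × 1094) = 2862710 / 714382 = 4.00725

4.007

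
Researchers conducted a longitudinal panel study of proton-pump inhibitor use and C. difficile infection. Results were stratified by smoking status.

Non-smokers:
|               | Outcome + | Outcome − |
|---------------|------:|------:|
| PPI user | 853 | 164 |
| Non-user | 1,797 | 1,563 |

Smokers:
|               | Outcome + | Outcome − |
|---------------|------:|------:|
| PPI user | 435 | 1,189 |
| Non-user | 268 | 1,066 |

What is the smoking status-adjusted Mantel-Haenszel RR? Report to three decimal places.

1.507

RR_MH = Σ(aᵢ·n₀ᵢ/nᵢ) / Σ(cᵢ·n₁ᵢ/nᵢ), with n₁ᵢ = aᵢ+bᵢ (exposed), n₀ᵢ = cᵢ+dᵢ (unexposed), nᵢ = n₁ᵢ+n₀ᵢ.
Stratum 1 (Non-smokers): n₁ = 1017, n₀ = 3360, n = 4377; a·n₀/n = 853·3360/4377 = 654.8047; c·n₁/n = 1797·1017/4377 = 417.5346
Stratum 2 (Smokers): n₁ = 1624, n₀ = 1334, n = 2958; a·n₀/n = 435·1334/2958 = 196.1765; c·n₁/n = 268·1624/2958 = 147.1373
RR_MH = (654.8047 + 196.1765) / (417.5346 + 147.1373) = 850.9811 / 564.6719 = 1.50704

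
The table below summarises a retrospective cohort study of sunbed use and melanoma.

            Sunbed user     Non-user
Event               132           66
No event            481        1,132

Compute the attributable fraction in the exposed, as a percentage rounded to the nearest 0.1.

74.4

Reading the table with exposure as columns: a = 132 (Sunbed user, case), b = 481 (Sunbed user, non-case), c = 66 (Non-user, case), d = 1132.
Risk in exposed = 132/613 = 0.21533; risk in unexposed = 66/1198 = 0.05509.
RR = 0.21533/0.05509 = 3.90865
AR% = (RR − 1)/RR × 100 = (3.90865 − 1)/3.90865 × 100 = 74.4157%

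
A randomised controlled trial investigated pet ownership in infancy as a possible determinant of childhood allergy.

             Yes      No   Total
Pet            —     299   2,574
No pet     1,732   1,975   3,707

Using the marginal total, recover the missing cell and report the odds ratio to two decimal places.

8.68

The missing cell is in the exposed row: 2574 − 299 = 2275.
So a = 2275, b = 299, c = 1732, d = 1975.
OR = (a·d)/(b·c) = (2275 × 1975) / (299 × 1732) = 4493125 / 517868 = 8.67620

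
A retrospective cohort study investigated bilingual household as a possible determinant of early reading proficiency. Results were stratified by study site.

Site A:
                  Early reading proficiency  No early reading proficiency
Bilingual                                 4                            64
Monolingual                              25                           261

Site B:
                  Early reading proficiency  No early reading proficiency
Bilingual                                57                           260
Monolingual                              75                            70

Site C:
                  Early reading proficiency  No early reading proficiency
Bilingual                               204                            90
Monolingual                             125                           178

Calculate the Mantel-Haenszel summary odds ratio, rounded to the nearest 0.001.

OR_MH = Σ(aᵢdᵢ/nᵢ) / Σ(bᵢcᵢ/nᵢ), where nᵢ is the stratum total.
Stratum 1 (Site A): n = 354; a·d/n = 4·261/354 = 2.9492; b·c/n = 64·25/354 = 4.5198
Stratum 2 (Site B): n = 462; a·d/n = 57·70/462 = 8.6364; b·c/n = 260·75/462 = 42.2078
Stratum 3 (Site C): n = 597; a·d/n = 204·178/597 = 60.8241; b·c/n = 90·125/597 = 18.8442
OR_MH = (2.9492 + 8.6364 + 60.8241) / (4.5198 + 42.2078 + 18.8442) = 72.4096 / 65.5718 = 1.10428

1.104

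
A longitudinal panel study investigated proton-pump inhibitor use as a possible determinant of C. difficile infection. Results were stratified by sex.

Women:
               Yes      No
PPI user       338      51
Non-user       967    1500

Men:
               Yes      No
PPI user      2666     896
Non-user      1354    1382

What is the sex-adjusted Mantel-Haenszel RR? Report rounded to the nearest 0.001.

RR_MH = Σ(aᵢ·n₀ᵢ/nᵢ) / Σ(cᵢ·n₁ᵢ/nᵢ), with n₁ᵢ = aᵢ+bᵢ (exposed), n₀ᵢ = cᵢ+dᵢ (unexposed), nᵢ = n₁ᵢ+n₀ᵢ.
Stratum 1 (Women): n₁ = 389, n₀ = 2467, n = 2856; a·n₀/n = 338·2467/2856 = 291.9629; c·n₁/n = 967·389/2856 = 131.7097
Stratum 2 (Men): n₁ = 3562, n₀ = 2736, n = 6298; a·n₀/n = 2666·2736/6298 = 1158.1734; c·n₁/n = 1354·3562/6298 = 765.7904
RR_MH = (291.9629 + 1158.1734) / (131.7097 + 765.7904) = 1450.1363 / 897.5001 = 1.61575

1.616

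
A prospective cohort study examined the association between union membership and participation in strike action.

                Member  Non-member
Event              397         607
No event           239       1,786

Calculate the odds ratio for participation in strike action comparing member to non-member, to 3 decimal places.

Reading the table with exposure as columns: a = 397 (Member, case), b = 239 (Member, non-case), c = 607 (Non-member, case), d = 1786.
OR = (a·d)/(b·c) = (397 × 1786) / (239 × 607) = 709042 / 145073 = 4.88748
The odds of participation in strike action are about 4.89 times as high in the member group.

4.887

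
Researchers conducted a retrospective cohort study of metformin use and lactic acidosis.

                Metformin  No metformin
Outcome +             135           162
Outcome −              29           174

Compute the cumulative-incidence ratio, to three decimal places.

1.707

Reading the table with exposure as columns: a = 135 (Metformin, case), b = 29 (Metformin, non-case), c = 162 (No metformin, case), d = 174.
Risk in exposed = 135/164 = 0.82317; risk in unexposed = 162/336 = 0.48214.
RR = 0.82317 / 0.48214 = 1.70732
The risk among the exposed is 1.71 times that among the unexposed.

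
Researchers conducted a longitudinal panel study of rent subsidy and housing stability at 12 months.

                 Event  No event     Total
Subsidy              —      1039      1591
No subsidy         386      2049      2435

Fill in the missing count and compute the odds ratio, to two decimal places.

2.82

The missing cell is in the exposed row: 1591 − 1039 = 552.
So a = 552, b = 1039, c = 386, d = 2049.
OR = (a·d)/(b·c) = (552 × 2049) / (1039 × 386) = 1131048 / 401054 = 2.82019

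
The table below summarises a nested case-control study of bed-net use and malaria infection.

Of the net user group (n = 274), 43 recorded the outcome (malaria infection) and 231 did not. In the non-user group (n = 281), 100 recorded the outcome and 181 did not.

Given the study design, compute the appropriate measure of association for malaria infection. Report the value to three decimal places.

From the description: a = 43, b = 231, c = 100, d = 181.
This is a nested case-control study: participants were sampled on outcome status, so risks in the source population cannot be estimated directly — relative risk is not valid here. The odds ratio is the appropriate measure.
OR = (a·d)/(b·c) = (43 × 181) / (231 × 100) = 7783 / 23100 = 0.33693

0.337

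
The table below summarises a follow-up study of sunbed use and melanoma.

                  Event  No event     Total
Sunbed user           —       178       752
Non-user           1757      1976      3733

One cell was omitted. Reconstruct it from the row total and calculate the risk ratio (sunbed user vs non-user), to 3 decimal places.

1.622

The missing cell is in the exposed row: 752 − 178 = 574.
So a = 574, b = 178, c = 1757, d = 1976.
RR = [a/(a+b)] / [c/(c+d)] = (574/752) / (1757/3733) = 0.76330/0.47067 = 1.62174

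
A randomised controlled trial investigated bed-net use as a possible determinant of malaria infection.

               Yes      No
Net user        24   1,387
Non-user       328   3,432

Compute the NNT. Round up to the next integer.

15

Risk in treated group = 24/1411 = 0.01701; risk in control = 328/3760 = 0.08723.
Absolute risk reduction = 0.08723 − 0.01701 = 0.07022
NNT = 1 / ARR = 1 / 0.07022 = 14.240 → round up → 15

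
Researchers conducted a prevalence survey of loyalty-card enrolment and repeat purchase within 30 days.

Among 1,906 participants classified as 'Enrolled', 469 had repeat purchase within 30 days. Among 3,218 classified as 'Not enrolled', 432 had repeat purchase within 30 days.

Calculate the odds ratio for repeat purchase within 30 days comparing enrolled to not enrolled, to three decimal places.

From the description: a = 469, b = 1437, c = 432, d = 2786.
OR = (a·d)/(b·c) = (469 × 2786) / (1437 × 432) = 1306634 / 620784 = 2.10481
The odds of repeat purchase within 30 days are about 2.10 times as high in the enrolled group.

2.105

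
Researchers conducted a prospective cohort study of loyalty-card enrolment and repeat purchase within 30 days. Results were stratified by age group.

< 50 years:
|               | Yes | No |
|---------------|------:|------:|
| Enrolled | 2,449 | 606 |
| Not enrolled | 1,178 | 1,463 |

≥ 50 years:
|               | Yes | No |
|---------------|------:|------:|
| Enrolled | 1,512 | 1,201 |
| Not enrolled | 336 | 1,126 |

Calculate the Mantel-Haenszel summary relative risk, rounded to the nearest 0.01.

1.96

RR_MH = Σ(aᵢ·n₀ᵢ/nᵢ) / Σ(cᵢ·n₁ᵢ/nᵢ), with n₁ᵢ = aᵢ+bᵢ (exposed), n₀ᵢ = cᵢ+dᵢ (unexposed), nᵢ = n₁ᵢ+n₀ᵢ.
Stratum 1 (< 50 years): n₁ = 3055, n₀ = 2641, n = 5696; a·n₀/n = 2449·2641/5696 = 1135.5002; c·n₁/n = 1178·3055/5696 = 631.8100
Stratum 2 (≥ 50 years): n₁ = 2713, n₀ = 1462, n = 4175; a·n₀/n = 1512·1462/4175 = 529.4716; c·n₁/n = 336·2713/4175 = 218.3396
RR_MH = (1135.5002 + 529.4716) / (631.8100 + 218.3396) = 1664.9718 / 850.1497 = 1.95845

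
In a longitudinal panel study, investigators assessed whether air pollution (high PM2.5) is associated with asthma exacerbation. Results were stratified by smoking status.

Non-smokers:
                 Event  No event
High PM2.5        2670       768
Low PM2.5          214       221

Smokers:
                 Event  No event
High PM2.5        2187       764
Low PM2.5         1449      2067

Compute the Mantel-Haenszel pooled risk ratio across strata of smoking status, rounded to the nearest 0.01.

RR_MH = Σ(aᵢ·n₀ᵢ/nᵢ) / Σ(cᵢ·n₁ᵢ/nᵢ), with n₁ᵢ = aᵢ+bᵢ (exposed), n₀ᵢ = cᵢ+dᵢ (unexposed), nᵢ = n₁ᵢ+n₀ᵢ.
Stratum 1 (Non-smokers): n₁ = 3438, n₀ = 435, n = 3873; a·n₀/n = 2670·435/3873 = 299.8838; c·n₁/n = 214·3438/3873 = 189.9644
Stratum 2 (Smokers): n₁ = 2951, n₀ = 3516, n = 6467; a·n₀/n = 2187·3516/6467 = 1189.0354; c·n₁/n = 1449·2951/6467 = 661.2029
RR_MH = (299.8838 + 1189.0354) / (189.9644 + 661.2029) = 1488.9192 / 851.1672 = 1.74927

1.75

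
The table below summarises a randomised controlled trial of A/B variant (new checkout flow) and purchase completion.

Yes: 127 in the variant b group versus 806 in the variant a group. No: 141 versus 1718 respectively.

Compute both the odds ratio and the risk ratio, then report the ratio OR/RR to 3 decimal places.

1.294

From the description: a = 127, b = 141, c = 806, d = 1718.
OR = (127·1718)/(141·806) = 218186/113646 = 1.91987
Risk in exposed = 127/268 = 0.47388; risk in unexposed = 806/2524 = 0.31933; RR = 1.48396
OR/RR = 1.91987 / 1.48396 = 1.29375
The outcome is not rare, so the OR lies further from 1 than the RR.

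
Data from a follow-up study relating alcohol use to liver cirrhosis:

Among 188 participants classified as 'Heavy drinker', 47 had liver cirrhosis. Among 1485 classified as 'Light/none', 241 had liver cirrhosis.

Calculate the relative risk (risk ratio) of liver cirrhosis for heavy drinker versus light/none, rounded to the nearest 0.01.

From the description: a = 47, b = 141, c = 241, d = 1244.
Risk in exposed = 47/188 = 0.25000; risk in unexposed = 241/1485 = 0.16229.
RR = 0.25000 / 0.16229 = 1.54046
The risk among the exposed is 1.54 times that among the unexposed.

1.54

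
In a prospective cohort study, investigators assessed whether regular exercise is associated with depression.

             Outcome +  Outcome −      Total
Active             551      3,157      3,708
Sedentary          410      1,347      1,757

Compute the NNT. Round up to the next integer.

12

Risk in treated group = 551/3708 = 0.14860; risk in control = 410/1757 = 0.23335.
Absolute risk reduction = 0.23335 − 0.14860 = 0.08475
NNT = 1 / ARR = 1 / 0.08475 = 11.799 → round up → 12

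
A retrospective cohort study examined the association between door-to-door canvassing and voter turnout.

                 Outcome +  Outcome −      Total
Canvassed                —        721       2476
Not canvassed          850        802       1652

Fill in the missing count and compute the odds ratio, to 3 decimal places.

The missing cell is in the exposed row: 2476 − 721 = 1755.
So a = 1755, b = 721, c = 850, d = 802.
OR = (a·d)/(b·c) = (1755 × 802) / (721 × 850) = 1407510 / 612850 = 2.29666

2.297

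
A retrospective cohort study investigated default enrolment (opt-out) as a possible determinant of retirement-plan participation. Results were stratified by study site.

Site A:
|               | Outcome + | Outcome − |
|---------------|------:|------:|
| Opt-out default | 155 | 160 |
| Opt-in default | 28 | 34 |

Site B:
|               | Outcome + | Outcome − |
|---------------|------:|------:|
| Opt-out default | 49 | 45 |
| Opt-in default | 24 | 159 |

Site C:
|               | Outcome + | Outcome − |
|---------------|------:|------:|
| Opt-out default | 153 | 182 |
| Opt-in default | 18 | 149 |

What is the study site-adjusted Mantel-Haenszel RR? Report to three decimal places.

RR_MH = Σ(aᵢ·n₀ᵢ/nᵢ) / Σ(cᵢ·n₁ᵢ/nᵢ), with n₁ᵢ = aᵢ+bᵢ (exposed), n₀ᵢ = cᵢ+dᵢ (unexposed), nᵢ = n₁ᵢ+n₀ᵢ.
Stratum 1 (Site A): n₁ = 315, n₀ = 62, n = 377; a·n₀/n = 155·62/377 = 25.4907; c·n₁/n = 28·315/377 = 23.3952
Stratum 2 (Site B): n₁ = 94, n₀ = 183, n = 277; a·n₀/n = 49·183/277 = 32.3718; c·n₁/n = 24·94/277 = 8.1444
Stratum 3 (Site C): n₁ = 335, n₀ = 167, n = 502; a·n₀/n = 153·167/502 = 50.8984; c·n₁/n = 18·335/502 = 12.0120
RR_MH = (25.4907 + 32.3718 + 50.8984) / (23.3952 + 8.1444 + 12.0120) = 108.7610 / 43.5516 = 2.49729

2.497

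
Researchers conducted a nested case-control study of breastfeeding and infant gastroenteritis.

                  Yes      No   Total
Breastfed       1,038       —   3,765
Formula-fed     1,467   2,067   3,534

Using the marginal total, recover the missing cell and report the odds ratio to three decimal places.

The missing cell is in the exposed row: 3765 − 1038 = 2727.
So a = 1038, b = 2727, c = 1467, d = 2067.
OR = (a·d)/(b·c) = (1038 × 2067) / (2727 × 1467) = 2145546 / 4000509 = 0.53632

0.536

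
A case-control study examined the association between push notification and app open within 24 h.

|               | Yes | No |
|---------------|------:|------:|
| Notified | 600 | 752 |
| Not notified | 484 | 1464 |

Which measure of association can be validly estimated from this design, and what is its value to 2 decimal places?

2.41

Cells: a = 600, b = 752, c = 484, d = 1464.
This is a case-control study: participants were sampled on outcome status, so risks in the source population cannot be estimated directly — relative risk is not valid here. The odds ratio is the appropriate measure.
OR = (a·d)/(b·c) = (600 × 1464) / (752 × 484) = 878400 / 363968 = 2.41340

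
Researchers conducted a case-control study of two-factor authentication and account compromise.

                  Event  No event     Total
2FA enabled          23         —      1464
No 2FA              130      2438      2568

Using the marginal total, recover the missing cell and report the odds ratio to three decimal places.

0.299

The missing cell is in the exposed row: 1464 − 23 = 1441.
So a = 23, b = 1441, c = 130, d = 2438.
OR = (a·d)/(b·c) = (23 × 2438) / (1441 × 130) = 56074 / 187330 = 0.29933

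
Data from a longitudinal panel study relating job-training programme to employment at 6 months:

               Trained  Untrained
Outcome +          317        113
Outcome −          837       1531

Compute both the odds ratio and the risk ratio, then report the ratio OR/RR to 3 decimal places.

1.284

Reading the table with exposure as columns: a = 317 (Trained, case), b = 837 (Trained, non-case), c = 113 (Untrained, case), d = 1531.
OR = (317·1531)/(837·113) = 485327/94581 = 5.13134
Risk in exposed = 317/1154 = 0.27470; risk in unexposed = 113/1644 = 0.06873; RR = 3.99647
OR/RR = 5.13134 / 3.99647 = 1.28397
The outcome is not rare, so the OR lies further from 1 than the RR.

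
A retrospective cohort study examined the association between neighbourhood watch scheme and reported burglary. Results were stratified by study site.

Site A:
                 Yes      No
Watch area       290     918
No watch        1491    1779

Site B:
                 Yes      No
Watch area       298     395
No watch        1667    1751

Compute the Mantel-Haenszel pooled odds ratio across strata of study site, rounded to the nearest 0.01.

OR_MH = Σ(aᵢdᵢ/nᵢ) / Σ(bᵢcᵢ/nᵢ), where nᵢ is the stratum total.
Stratum 1 (Site A): n = 4478; a·d/n = 290·1779/4478 = 115.2099; b·c/n = 918·1491/4478 = 305.6583
Stratum 2 (Site B): n = 4111; a·d/n = 298·1751/4111 = 126.9273; b·c/n = 395·1667/4111 = 160.1715
OR_MH = (115.2099 + 126.9273) / (305.6583 + 160.1715) = 242.1372 / 465.8298 = 0.51980

0.52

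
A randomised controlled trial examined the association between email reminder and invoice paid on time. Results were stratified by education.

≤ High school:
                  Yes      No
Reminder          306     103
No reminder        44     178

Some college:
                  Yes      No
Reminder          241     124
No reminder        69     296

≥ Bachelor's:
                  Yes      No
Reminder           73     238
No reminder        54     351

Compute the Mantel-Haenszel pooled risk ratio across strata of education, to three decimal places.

RR_MH = Σ(aᵢ·n₀ᵢ/nᵢ) / Σ(cᵢ·n₁ᵢ/nᵢ), with n₁ᵢ = aᵢ+bᵢ (exposed), n₀ᵢ = cᵢ+dᵢ (unexposed), nᵢ = n₁ᵢ+n₀ᵢ.
Stratum 1 (≤ High school): n₁ = 409, n₀ = 222, n = 631; a·n₀/n = 306·222/631 = 107.6577; c·n₁/n = 44·409/631 = 28.5198
Stratum 2 (Some college): n₁ = 365, n₀ = 365, n = 730; a·n₀/n = 241·365/730 = 120.5000; c·n₁/n = 69·365/730 = 34.5000
Stratum 3 (≥ Bachelor's): n₁ = 311, n₀ = 405, n = 716; a·n₀/n = 73·405/716 = 41.2919; c·n₁/n = 54·311/716 = 23.4553
RR_MH = (107.6577 + 120.5000 + 41.2919) / (28.5198 + 34.5000 + 23.4553) = 269.4496 / 86.4751 = 3.11592

3.116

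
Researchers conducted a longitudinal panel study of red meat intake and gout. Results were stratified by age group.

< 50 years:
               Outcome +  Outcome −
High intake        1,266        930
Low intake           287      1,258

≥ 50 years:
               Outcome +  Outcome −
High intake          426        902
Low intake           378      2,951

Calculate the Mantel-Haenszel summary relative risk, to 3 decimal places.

2.995

RR_MH = Σ(aᵢ·n₀ᵢ/nᵢ) / Σ(cᵢ·n₁ᵢ/nᵢ), with n₁ᵢ = aᵢ+bᵢ (exposed), n₀ᵢ = cᵢ+dᵢ (unexposed), nᵢ = n₁ᵢ+n₀ᵢ.
Stratum 1 (< 50 years): n₁ = 2196, n₀ = 1545, n = 3741; a·n₀/n = 1266·1545/3741 = 522.8468; c·n₁/n = 287·2196/3741 = 168.4715
Stratum 2 (≥ 50 years): n₁ = 1328, n₀ = 3329, n = 4657; a·n₀/n = 426·3329/4657 = 304.5209; c·n₁/n = 378·1328/4657 = 107.7913
RR_MH = (522.8468 + 304.5209) / (168.4715 + 107.7913) = 827.3678 / 276.2628 = 2.99486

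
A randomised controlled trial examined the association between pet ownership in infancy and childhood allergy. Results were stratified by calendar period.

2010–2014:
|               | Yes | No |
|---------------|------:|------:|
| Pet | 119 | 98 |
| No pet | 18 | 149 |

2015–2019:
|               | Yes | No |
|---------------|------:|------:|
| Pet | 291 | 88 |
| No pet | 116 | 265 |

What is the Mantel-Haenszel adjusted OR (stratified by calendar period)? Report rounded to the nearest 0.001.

8.191

OR_MH = Σ(aᵢdᵢ/nᵢ) / Σ(bᵢcᵢ/nᵢ), where nᵢ is the stratum total.
Stratum 1 (2010–2014): n = 384; a·d/n = 119·149/384 = 46.1745; b·c/n = 98·18/384 = 4.5938
Stratum 2 (2015–2019): n = 760; a·d/n = 291·265/760 = 101.4671; b·c/n = 88·116/760 = 13.4316
OR_MH = (46.1745 + 101.4671) / (4.5938 + 13.4316) = 147.6416 / 18.0253 = 8.19078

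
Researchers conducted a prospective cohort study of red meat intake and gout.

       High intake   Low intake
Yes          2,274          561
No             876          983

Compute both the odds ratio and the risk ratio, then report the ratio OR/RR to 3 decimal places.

Reading the table with exposure as columns: a = 2274 (High intake, case), b = 876 (High intake, non-case), c = 561 (Low intake, case), d = 983.
OR = (2274·983)/(876·561) = 2235342/491436 = 4.54859
Risk in exposed = 2274/3150 = 0.72190; risk in unexposed = 561/1544 = 0.36334; RR = 1.98685
OR/RR = 4.54859 / 1.98685 = 2.28935
The outcome is not rare, so the OR lies further from 1 than the RR.

2.289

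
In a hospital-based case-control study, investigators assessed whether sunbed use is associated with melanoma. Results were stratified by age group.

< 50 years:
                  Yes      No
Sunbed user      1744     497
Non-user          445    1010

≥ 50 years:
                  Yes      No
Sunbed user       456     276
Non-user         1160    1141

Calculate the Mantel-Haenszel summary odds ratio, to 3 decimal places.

3.919

OR_MH = Σ(aᵢdᵢ/nᵢ) / Σ(bᵢcᵢ/nᵢ), where nᵢ is the stratum total.
Stratum 1 (< 50 years): n = 3696; a·d/n = 1744·1010/3696 = 476.5801; b·c/n = 497·445/3696 = 59.8390
Stratum 2 (≥ 50 years): n = 3033; a·d/n = 456·1141/3033 = 171.5450; b·c/n = 276·1160/3033 = 105.5589
OR_MH = (476.5801 + 171.5450) / (59.8390 + 105.5589) = 648.1251 / 165.3979 = 3.91858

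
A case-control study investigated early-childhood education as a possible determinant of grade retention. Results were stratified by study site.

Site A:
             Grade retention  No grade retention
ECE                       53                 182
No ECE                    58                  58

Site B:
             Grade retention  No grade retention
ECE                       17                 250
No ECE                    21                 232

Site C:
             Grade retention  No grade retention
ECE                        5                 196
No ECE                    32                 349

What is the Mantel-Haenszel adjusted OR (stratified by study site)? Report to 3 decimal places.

0.380

OR_MH = Σ(aᵢdᵢ/nᵢ) / Σ(bᵢcᵢ/nᵢ), where nᵢ is the stratum total.
Stratum 1 (Site A): n = 351; a·d/n = 53·58/351 = 8.7578; b·c/n = 182·58/351 = 30.0741
Stratum 2 (Site B): n = 520; a·d/n = 17·232/520 = 7.5846; b·c/n = 250·21/520 = 10.0962
Stratum 3 (Site C): n = 582; a·d/n = 5·349/582 = 2.9983; b·c/n = 196·32/582 = 10.7766
OR_MH = (8.7578 + 7.5846 + 2.9983) / (30.0741 + 10.0962 + 10.7766) = 19.3407 / 50.9469 = 0.37963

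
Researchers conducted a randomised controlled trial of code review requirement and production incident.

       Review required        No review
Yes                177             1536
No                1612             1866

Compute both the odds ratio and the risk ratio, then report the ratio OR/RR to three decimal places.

Reading the table with exposure as columns: a = 177 (Review required, case), b = 1612 (Review required, non-case), c = 1536 (No review, case), d = 1866.
OR = (177·1866)/(1612·1536) = 330282/2476032 = 0.13339
Risk in exposed = 177/1789 = 0.09894; risk in unexposed = 1536/3402 = 0.45150; RR = 0.21913
OR/RR = 0.13339 / 0.21913 = 0.60873
The outcome is not rare, so the OR lies further from 1 than the RR.

0.609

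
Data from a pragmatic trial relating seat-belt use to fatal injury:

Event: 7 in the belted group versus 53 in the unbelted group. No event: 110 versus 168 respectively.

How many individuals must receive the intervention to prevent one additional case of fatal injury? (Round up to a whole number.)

Risk in treated group = 7/117 = 0.05983; risk in control = 53/221 = 0.23982.
Absolute risk reduction = 0.23982 − 0.05983 = 0.17999
NNT = 1 / ARR = 1 / 0.17999 = 5.556 → round up → 6

6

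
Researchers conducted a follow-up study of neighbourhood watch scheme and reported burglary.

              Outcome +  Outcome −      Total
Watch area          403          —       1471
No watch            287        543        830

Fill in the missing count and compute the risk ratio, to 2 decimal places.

The missing cell is in the exposed row: 1471 − 403 = 1068.
So a = 403, b = 1068, c = 287, d = 543.
RR = [a/(a+b)] / [c/(c+d)] = (403/1471) / (287/830) = 0.27396/0.34578 = 0.79230

0.79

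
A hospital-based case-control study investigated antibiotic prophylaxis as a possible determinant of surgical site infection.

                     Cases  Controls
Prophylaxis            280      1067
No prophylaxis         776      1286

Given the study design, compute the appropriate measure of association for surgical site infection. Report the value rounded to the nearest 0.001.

Cells: a = 280, b = 1067, c = 776, d = 1286.
This is a hospital-based case-control study: participants were sampled on outcome status, so risks in the source population cannot be estimated directly — relative risk is not valid here. The odds ratio is the appropriate measure.
OR = (a·d)/(b·c) = (280 × 1286) / (1067 × 776) = 360080 / 827992 = 0.43488

0.435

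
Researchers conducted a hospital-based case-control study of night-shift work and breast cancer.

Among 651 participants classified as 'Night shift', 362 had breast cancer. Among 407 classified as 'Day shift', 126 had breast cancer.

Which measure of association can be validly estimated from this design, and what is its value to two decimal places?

From the description: a = 362, b = 289, c = 126, d = 281.
This is a hospital-based case-control study: participants were sampled on outcome status, so risks in the source population cannot be estimated directly — relative risk is not valid here. The odds ratio is the appropriate measure.
OR = (a·d)/(b·c) = (362 × 281) / (289 × 126) = 101722 / 36414 = 2.79349

2.79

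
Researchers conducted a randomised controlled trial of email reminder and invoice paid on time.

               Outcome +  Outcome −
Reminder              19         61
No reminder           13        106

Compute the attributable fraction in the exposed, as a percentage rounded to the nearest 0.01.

Cells: a = 19, b = 61, c = 13, d = 106.
Risk in exposed = 19/80 = 0.23750; risk in unexposed = 13/119 = 0.10924.
RR = 0.23750/0.10924 = 2.17404
AR% = (RR − 1)/RR × 100 = (2.17404 − 1)/2.17404 × 100 = 54.0027%

54.00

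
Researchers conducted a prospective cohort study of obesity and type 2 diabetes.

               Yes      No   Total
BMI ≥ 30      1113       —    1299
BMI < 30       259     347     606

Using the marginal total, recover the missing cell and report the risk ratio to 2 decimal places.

2.00

The missing cell is in the exposed row: 1299 − 1113 = 186.
So a = 1113, b = 186, c = 259, d = 347.
RR = [a/(a+b)] / [c/(c+d)] = (1113/1299) / (259/606) = 0.85681/0.42739 = 2.00474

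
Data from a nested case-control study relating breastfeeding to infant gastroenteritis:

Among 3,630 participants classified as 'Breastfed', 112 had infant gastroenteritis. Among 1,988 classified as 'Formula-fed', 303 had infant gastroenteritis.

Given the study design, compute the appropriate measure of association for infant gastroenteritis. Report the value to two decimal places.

0.18

From the description: a = 112, b = 3518, c = 303, d = 1685.
This is a nested case-control study: participants were sampled on outcome status, so risks in the source population cannot be estimated directly — relative risk is not valid here. The odds ratio is the appropriate measure.
OR = (a·d)/(b·c) = (112 × 1685) / (3518 × 303) = 188720 / 1065954 = 0.17704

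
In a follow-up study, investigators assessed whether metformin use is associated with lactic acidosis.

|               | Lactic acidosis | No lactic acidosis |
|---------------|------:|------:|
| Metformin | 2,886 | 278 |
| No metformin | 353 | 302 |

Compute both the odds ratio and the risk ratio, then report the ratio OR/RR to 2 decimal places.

Cells: a = 2886, b = 278, c = 353, d = 302.
OR = (2886·302)/(278·353) = 871572/98134 = 8.88145
Risk in exposed = 2886/3164 = 0.91214; risk in unexposed = 353/655 = 0.53893; RR = 1.69249
OR/RR = 8.88145 / 1.69249 = 5.24756
The outcome is not rare, so the OR lies further from 1 than the RR.

5.25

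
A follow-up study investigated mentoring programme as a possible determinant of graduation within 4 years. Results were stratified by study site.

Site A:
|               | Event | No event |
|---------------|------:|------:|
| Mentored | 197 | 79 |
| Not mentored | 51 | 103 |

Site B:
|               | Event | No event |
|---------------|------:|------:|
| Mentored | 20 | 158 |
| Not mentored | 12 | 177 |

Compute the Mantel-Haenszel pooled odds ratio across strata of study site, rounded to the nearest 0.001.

3.910

OR_MH = Σ(aᵢdᵢ/nᵢ) / Σ(bᵢcᵢ/nᵢ), where nᵢ is the stratum total.
Stratum 1 (Site A): n = 430; a·d/n = 197·103/430 = 47.1884; b·c/n = 79·51/430 = 9.3698
Stratum 2 (Site B): n = 367; a·d/n = 20·177/367 = 9.6458; b·c/n = 158·12/367 = 5.1662
OR_MH = (47.1884 + 9.6458) / (9.3698 + 5.1662) = 56.8341 / 14.5360 = 3.90989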